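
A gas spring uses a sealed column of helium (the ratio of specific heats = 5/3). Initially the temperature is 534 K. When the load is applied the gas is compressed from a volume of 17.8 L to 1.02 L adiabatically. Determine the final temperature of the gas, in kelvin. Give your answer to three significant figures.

Adiabatic: T₁V₁^(γ−1) = T₂V₂^(γ−1) ⇒ T₂ = T₁ (V₁/V₂)^(γ−1).
T₂ = 534 × (17.8/1.02)^(2/3) = 3593 K.

T₂ ≈ 3590 K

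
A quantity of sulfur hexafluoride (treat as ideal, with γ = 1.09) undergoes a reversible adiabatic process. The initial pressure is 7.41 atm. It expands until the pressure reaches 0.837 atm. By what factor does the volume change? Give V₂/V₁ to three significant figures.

V₂/V₁ ≈ 7.39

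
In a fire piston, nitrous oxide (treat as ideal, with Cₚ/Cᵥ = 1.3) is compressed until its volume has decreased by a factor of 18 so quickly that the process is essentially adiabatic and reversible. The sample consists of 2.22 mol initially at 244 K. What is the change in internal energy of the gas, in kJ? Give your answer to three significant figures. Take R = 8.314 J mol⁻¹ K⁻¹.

ΔU ≈ 20.7 kJ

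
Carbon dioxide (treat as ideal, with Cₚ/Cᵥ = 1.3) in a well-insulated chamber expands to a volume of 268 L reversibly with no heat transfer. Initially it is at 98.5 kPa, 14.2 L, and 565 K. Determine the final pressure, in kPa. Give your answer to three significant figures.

P₂ ≈ 2.16 kPa

Adiabatic: P₁V₁^γ = P₂V₂^γ ⇒ P₂ = P₁ (V₁/V₂)^γ.
P₂ = 98.5 × (14.2/268)^(1.3) = 2.162 kPa.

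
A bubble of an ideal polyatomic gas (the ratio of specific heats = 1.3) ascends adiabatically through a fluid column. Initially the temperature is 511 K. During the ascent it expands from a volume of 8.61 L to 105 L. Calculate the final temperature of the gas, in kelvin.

For a reversible adiabat TV^(γ−1) is constant, so T₂ = T₁ (V₁/V₂)^(γ−1).
T₂ = 511 × (8.61/105)^(0.3) = 241.3 K.

T₂ ≈ 241 K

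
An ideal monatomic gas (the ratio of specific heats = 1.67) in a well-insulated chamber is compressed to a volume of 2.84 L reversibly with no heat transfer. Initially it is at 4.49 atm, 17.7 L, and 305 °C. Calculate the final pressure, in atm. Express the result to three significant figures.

P₂ ≈ 95.3 atm

Adiabatic: P₁V₁^γ = P₂V₂^γ ⇒ P₂ = P₁ (V₁/V₂)^γ.
P₂ = 4.49 × (17.7/2.84)^(1.67) = 95.35 atm.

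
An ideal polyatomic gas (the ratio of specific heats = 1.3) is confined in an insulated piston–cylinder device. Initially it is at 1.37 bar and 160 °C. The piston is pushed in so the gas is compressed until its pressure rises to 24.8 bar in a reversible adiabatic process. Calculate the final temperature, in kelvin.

T₂ ≈ 845 K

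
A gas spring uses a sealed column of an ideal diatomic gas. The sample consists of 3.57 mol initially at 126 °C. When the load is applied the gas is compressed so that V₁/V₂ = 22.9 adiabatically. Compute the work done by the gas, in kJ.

For a reversible adiabat TV^(γ−1) is constant, so T₂ = T₁ (V₁/V₂)^(γ−1).
γ = 7/5 for a diatomic ideal gas, so γ−1 = 2/5.
T₁ = 126 °C = 399.1 K.
T₂ = 399.1 × 22.9^(2/5) = 1397 K.
Q = 0, so ΔU = W_on_gas = nCᵥΔT with Cᵥ = R/(γ−1) = 20.79 J/(mol·K).
ΔU = 3.57 × 20.79 × (1397 − 399.1) = 74010 J.
Work done by the gas = −ΔU = -74010 J.

W ≈ -74.0 kJ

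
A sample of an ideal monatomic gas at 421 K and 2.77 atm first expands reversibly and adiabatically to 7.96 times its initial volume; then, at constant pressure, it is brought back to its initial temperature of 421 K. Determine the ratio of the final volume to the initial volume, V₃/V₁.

V₃/V₁ ≈ 31.7

For a monatomic ideal gas γ = 5/3.
Adiabatic step: V₂/V₁ = 7.96; T₂ = T₁·(1/7.96)^(2/3) = 105.6 K.
Isobaric step: V₃/V₂ = T₃/T₂ = 421/105.6.
V₃/V₁ = (V₂/V₁)(V₃/V₂) = 7.96 × (421/105.6) = 31.73.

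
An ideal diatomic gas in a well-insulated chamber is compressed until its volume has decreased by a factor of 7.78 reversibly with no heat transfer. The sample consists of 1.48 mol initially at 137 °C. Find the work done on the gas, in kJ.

W ≈ 16.0 kJ

Adiabatic: T₁V₁^(γ−1) = T₂V₂^(γ−1) ⇒ T₂ = T₁ (V₁/V₂)^(γ−1).
γ = 7/5 for a diatomic ideal gas, so γ−1 = 2/5.
T₁ = 137 °C = 410.1 K.
T₂ = 410.1 × 7.78^(2/5) = 931.8 K.
Q = 0, so ΔU = W_on_gas = nCᵥΔT with Cᵥ = R/(γ−1) = 20.79 J/(mol·K).
ΔU = 1.48 × 20.79 × (931.8 − 410.1) = 16050 J.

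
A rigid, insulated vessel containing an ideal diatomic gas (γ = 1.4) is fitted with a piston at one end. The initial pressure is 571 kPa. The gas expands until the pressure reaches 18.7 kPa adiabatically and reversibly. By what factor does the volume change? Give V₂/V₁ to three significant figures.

From PV^γ = const, V₂/V₁ = (P₁/P₂)^(1/γ).
V₂/V₁ = (571/18.7)^(0.714) = 11.5.

V₂/V₁ ≈ 11.5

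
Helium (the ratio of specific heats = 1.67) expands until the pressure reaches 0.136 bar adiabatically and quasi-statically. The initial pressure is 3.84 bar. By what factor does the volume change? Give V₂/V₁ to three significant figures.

V₂/V₁ ≈ 7.39

From PV^γ = const, V₂/V₁ = (P₁/P₂)^(1/γ).
V₂/V₁ = (3.84/0.136)^(0.599) = 7.392.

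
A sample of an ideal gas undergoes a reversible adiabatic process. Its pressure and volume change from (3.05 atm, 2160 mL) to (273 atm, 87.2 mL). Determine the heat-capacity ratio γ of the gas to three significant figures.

γ ≈ 1.40

PV^γ = const ⇒ γ = ln(P₂/P₁) / ln(V₁/V₂).
γ = ln(273/3.05) / ln(2160/87.2) = 1.4.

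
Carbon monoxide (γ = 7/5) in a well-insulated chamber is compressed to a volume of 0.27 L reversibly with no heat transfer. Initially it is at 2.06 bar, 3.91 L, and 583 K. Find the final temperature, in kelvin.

Adiabatic: T₁V₁^(γ−1) = T₂V₂^(γ−1) ⇒ T₂ = T₁ (V₁/V₂)^(γ−1).
T₂ = 583 × (3.91/0.27)^(2/5) = 1698 K.

T₂ ≈ 1700 K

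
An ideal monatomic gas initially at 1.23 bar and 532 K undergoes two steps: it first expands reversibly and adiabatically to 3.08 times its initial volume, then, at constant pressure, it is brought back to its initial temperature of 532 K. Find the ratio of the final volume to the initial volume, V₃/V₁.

For a monatomic ideal gas γ = 5/3.
Adiabatic step: V₂/V₁ = 3.08; T₂ = T₁·(1/3.08)^(2/3) = 251.3 K.
Isobaric step: V₃/V₂ = T₃/T₂ = 532/251.3.
V₃/V₁ = (V₂/V₁)(V₃/V₂) = 3.08 × (532/251.3) = 6.52.

V₃/V₁ ≈ 6.52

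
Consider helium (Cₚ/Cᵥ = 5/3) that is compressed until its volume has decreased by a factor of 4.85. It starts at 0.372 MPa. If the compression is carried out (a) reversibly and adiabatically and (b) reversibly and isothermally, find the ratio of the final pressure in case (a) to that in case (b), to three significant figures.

P_adiabatic / P_isothermal ≈ 2.87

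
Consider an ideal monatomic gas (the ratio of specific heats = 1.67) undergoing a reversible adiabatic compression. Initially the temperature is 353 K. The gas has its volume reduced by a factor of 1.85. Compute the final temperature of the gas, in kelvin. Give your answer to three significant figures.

Adiabatic: T₁V₁^(γ−1) = T₂V₂^(γ−1) ⇒ T₂ = T₁ (V₁/V₂)^(γ−1).
T₂ = 353 × 1.85^(0.67) = 533.1 K.

T₂ ≈ 533 K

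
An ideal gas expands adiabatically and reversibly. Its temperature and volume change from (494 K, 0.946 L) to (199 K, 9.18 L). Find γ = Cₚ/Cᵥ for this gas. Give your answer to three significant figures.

TV^(γ−1) = const ⇒ γ − 1 = ln(T₂/T₁) / ln(V₁/V₂).
γ = 1 + ln(199/494) / ln(0.946/9.18) = 1.4.

γ ≈ 1.40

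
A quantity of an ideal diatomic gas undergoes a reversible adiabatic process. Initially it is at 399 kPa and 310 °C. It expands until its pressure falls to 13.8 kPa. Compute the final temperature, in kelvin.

T₂ ≈ 223 K

Along an adiabat T P^((1−γ)/γ) is constant, so T₂ = T₁ (P₂/P₁)^((γ−1)/γ).
For a diatomic ideal gas γ = 7/5, so (γ−1)/γ = 2/7.
T₁ = 310 °C = 583.1 K.
T₂ = 583.1 × (13.8/399)^(2/7) = 223 K.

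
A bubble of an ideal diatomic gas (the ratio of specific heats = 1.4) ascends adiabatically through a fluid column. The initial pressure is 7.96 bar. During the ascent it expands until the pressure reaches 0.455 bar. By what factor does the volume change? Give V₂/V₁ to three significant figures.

From PV^γ = const, V₂/V₁ = (P₁/P₂)^(1/γ).
V₂/V₁ = (7.96/0.455)^(0.714) = 7.723.

V₂/V₁ ≈ 7.72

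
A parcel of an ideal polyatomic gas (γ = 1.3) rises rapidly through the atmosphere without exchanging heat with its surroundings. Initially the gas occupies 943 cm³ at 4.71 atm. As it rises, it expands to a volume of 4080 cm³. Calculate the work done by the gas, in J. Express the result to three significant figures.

W ≈ 533 J

P₂ = P₁(V₁/V₂)^γ = 4.71×(943/4080)^(1.3) = 0.7015 atm.
For a reversible adiabat, W_by_gas = (P₁V₁ − P₂V₂)/(γ−1).
W_by = (477200×0.000943 − 71080×0.00408) / (0.3) = 533.4 J.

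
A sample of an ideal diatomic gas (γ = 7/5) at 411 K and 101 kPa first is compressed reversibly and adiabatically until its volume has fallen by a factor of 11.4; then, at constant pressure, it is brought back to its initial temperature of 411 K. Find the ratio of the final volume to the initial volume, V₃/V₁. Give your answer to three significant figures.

Adiabatic step: V₂/V₁ = 0.08772; T₂ = T₁·11.4^(2/5) = 1088 K.
Isobaric step: V₃/V₂ = T₃/T₂ = 411/1088.
V₃/V₁ = (V₂/V₁)(V₃/V₂) = 0.08772 × (411/1088) = 0.03314.

V₃/V₁ ≈ 0.0331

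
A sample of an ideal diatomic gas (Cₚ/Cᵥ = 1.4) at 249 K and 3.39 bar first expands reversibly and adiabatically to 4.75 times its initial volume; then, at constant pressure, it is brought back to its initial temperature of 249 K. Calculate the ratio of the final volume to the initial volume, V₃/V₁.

V₃/V₁ ≈ 8.86

Adiabatic step: V₂/V₁ = 4.75; T₂ = T₁·(1/4.75)^(0.4) = 133.5 K.
Isobaric step: V₃/V₂ = T₃/T₂ = 249/133.5.
V₃/V₁ = (V₂/V₁)(V₃/V₂) = 4.75 × (249/133.5) = 8.859.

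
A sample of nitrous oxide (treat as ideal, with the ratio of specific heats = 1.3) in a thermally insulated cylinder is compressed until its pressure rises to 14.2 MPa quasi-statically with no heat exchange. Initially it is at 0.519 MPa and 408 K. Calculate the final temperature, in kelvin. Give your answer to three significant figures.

Along an adiabat T P^((1−γ)/γ) is constant, so T₂ = T₁ (P₂/P₁)^((γ−1)/γ).
T₂ = 408 × (14.2/0.519)^(0.231) = 875.6 K.

T₂ ≈ 876 K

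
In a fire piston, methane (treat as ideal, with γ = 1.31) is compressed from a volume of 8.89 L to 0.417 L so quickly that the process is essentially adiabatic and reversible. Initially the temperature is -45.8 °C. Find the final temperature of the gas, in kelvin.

T₂ ≈ 587 K

Adiabatic: T₁V₁^(γ−1) = T₂V₂^(γ−1) ⇒ T₂ = T₁ (V₁/V₂)^(γ−1).
T₁ = -45.8 °C = 227.3 K.
T₂ = 227.3 × (8.89/0.417)^(0.31) = 587 K.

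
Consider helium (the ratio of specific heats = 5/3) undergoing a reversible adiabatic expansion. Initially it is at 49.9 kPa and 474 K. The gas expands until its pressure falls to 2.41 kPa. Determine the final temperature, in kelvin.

T₂ ≈ 141 K

Adiabatic: T₂/T₁ = (P₂/P₁)^((γ−1)/γ).
T₂ = 474 × (2.41/49.9)^(2/5) = 141 K.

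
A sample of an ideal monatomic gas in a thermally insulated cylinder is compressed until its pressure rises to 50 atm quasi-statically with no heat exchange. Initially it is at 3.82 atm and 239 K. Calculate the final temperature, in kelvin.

T₂ ≈ 669 K

Along an adiabat T P^((1−γ)/γ) is constant, so T₂ = T₁ (P₂/P₁)^((γ−1)/γ).
For a monatomic ideal gas γ = 5/3, so (γ−1)/γ = 2/5.
T₂ = 239 × (50/3.82)^(2/5) = 668.6 K.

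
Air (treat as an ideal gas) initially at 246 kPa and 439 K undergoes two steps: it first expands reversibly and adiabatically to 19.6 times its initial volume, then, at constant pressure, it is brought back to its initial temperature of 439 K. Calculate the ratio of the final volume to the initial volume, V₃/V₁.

For a diatomic ideal gas γ = 7/5.
Adiabatic step: V₂/V₁ = 19.6; T₂ = T₁·(1/19.6)^(2/5) = 133.5 K.
Isobaric step: V₃/V₂ = T₃/T₂ = 439/133.5.
V₃/V₁ = (V₂/V₁)(V₃/V₂) = 19.6 × (439/133.5) = 64.44.

V₃/V₁ ≈ 64.4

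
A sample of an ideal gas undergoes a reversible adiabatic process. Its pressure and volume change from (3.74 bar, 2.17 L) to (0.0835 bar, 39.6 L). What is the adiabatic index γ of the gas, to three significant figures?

PV^γ = const ⇒ γ = ln(P₂/P₁) / ln(V₁/V₂).
γ = ln(0.0835/3.74) / ln(2.17/39.6) = 1.309.

γ ≈ 1.31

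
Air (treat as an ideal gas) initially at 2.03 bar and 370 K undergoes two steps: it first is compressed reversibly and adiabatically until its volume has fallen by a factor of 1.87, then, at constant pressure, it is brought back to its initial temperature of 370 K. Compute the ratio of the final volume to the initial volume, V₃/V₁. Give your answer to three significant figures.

V₃/V₁ ≈ 0.416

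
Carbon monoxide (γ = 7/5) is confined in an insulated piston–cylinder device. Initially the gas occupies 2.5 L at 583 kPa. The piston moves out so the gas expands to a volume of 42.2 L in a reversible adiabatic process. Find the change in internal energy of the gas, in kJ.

P₂ = P₁(V₁/V₂)^γ = 583×(2.5/42.2)^(7/5) = 11.15 kPa.
For a reversible adiabat, W_by_gas = (P₁V₁ − P₂V₂)/(γ−1).
W_by = (583000×0.0025 − 11150×0.0422) / (2/5) = 2467 J.
Q = 0 ⇒ ΔU = −W_by = -2467 J.

ΔU ≈ -2.47 kJ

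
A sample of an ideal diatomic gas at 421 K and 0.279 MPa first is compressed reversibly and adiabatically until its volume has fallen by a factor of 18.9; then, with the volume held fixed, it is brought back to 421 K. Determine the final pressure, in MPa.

For a diatomic ideal gas γ = 7/5.
Adiabatic step (PV^γ = const): P₂ = 0.279×18.9^(7/5) = 17.09 MPa; T₂ = 421×18.9^(2/5) = 1364 K.
Isochoric: P₃ = P₂(T₃/T₂) = 17.09 × (421/1364) = 5.273 MPa.

P₃ ≈ 5.27 MPa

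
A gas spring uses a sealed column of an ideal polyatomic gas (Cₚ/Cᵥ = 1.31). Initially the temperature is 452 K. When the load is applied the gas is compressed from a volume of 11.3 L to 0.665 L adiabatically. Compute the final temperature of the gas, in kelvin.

For a reversible adiabat TV^(γ−1) is constant, so T₂ = T₁ (V₁/V₂)^(γ−1).
T₂ = 452 × (11.3/0.665)^(0.31) = 1088 K.

T₂ ≈ 1090 K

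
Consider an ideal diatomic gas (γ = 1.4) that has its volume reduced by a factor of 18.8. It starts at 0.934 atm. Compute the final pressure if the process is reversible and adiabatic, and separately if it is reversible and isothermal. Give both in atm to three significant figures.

Isothermal: P₂ = P₁(V₁/V₂) = 0.934×18.8 = 17.56 atm.
Adiabatic: P₂ = P₁(V₁/V₂)^γ = 0.934×18.8^(1.4) = 56.78 atm.

adiabatic: 56.8 atm; isothermal: 17.6 atm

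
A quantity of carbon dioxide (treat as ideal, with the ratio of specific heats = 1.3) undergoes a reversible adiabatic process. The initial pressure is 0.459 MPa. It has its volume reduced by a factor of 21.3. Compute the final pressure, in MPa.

Adiabatic: P₁V₁^γ = P₂V₂^γ ⇒ P₂ = P₁ (V₁/V₂)^γ.
P₂ = 0.459 × 21.3^(1.3) = 24.47 MPa.

P₂ ≈ 24.5 MPa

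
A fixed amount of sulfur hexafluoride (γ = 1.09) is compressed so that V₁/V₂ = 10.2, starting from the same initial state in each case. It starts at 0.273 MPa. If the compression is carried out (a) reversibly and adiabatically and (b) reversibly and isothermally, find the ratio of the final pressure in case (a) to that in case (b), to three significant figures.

P_adiabatic / P_isothermal ≈ 1.23

Isothermal: P_b = P₁(V₁/V₂) = 0.273×10.2.
Adiabatic: P_a = P₁(V₁/V₂)^γ = 0.273×10.2^(1.09).
P_a/P_b = (V₁/V₂)^(γ−1) = 10.2^(0.09) = 1.232.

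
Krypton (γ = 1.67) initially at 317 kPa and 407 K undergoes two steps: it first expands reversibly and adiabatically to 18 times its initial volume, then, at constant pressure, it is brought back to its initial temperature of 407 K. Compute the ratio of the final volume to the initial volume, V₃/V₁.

V₃/V₁ ≈ 125

Adiabatic step: V₂/V₁ = 18; T₂ = T₁·(1/18)^(0.67) = 58.69 K.
Isobaric step: V₃/V₂ = T₃/T₂ = 407/58.69.
V₃/V₁ = (V₂/V₁)(V₃/V₂) = 18 × (407/58.69) = 124.8.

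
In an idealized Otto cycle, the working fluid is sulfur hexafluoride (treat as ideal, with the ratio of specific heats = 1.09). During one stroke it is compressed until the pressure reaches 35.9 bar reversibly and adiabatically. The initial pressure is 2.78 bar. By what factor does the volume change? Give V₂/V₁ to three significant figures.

From PV^γ = const, V₂/V₁ = (P₁/P₂)^(1/γ).
V₂/V₁ = (2.78/35.9)^(0.917) = 0.09565.

V₂/V₁ ≈ 0.0957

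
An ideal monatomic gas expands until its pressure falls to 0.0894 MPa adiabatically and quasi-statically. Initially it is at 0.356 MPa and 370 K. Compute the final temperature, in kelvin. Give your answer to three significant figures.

T₂ ≈ 213 K

Adiabatic: T₂/T₁ = (P₂/P₁)^((γ−1)/γ).
For a monatomic ideal gas γ = 5/3, so (γ−1)/γ = 2/5.
T₂ = 370 × (0.0894/0.356)^(2/5) = 212.9 K.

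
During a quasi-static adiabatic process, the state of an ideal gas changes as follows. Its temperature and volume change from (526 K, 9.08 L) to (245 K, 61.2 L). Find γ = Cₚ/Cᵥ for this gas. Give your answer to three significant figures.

γ ≈ 1.40

TV^(γ−1) = const ⇒ γ − 1 = ln(T₂/T₁) / ln(V₁/V₂).
γ = 1 + ln(245/526) / ln(9.08/61.2) = 1.4.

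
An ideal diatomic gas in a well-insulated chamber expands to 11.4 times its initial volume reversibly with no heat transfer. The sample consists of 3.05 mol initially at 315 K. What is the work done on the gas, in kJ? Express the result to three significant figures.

For a reversible adiabat TV^(γ−1) is constant, so T₂ = T₁ (V₁/V₂)^(γ−1).
γ = 7/5 for a diatomic ideal gas, so γ−1 = 2/5.
T₂ = 315 × (1/11.4)^(2/5) = 119 K.
Q = 0, so ΔU = W_on_gas = nCᵥΔT with Cᵥ = R/(γ−1) = 20.79 J/(mol·K).
ΔU = 3.05 × 20.79 × (119 − 315) = -12430 J.

W ≈ -12.4 kJ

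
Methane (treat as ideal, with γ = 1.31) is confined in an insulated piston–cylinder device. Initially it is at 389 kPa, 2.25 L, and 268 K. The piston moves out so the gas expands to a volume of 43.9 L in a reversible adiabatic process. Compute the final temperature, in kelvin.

T₂ ≈ 107 K

Adiabatic: T₁V₁^(γ−1) = T₂V₂^(γ−1) ⇒ T₂ = T₁ (V₁/V₂)^(γ−1).
T₂ = 268 × (2.25/43.9)^(0.31) = 106.7 K.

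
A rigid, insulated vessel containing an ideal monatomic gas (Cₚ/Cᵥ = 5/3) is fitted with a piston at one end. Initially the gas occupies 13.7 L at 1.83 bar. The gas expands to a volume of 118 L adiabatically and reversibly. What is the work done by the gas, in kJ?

P₂ = P₁(V₁/V₂)^γ = 1.83×(13.7/118)^(5/3) = 0.05056 bar.
For a reversible adiabat, W_by_gas = (P₁V₁ − P₂V₂)/(γ−1).
W_by = (183000×0.0137 − 5056×0.118) / (2/3) = 2866 J.

W ≈ 2.87 kJ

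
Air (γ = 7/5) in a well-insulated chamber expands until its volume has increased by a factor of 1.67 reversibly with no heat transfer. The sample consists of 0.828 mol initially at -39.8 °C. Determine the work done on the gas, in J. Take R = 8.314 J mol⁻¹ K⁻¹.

W ≈ -745 J

Adiabatic: T₁V₁^(γ−1) = T₂V₂^(γ−1) ⇒ T₂ = T₁ (V₁/V₂)^(γ−1).
T₁ = -39.8 °C = 233.3 K.
T₂ = 233.3 × (1/1.67)^(2/5) = 190.1 K.
Q = 0, so ΔU = W_on_gas = nCᵥΔT with Cᵥ = R/(γ−1) = 20.79 J/(mol·K).
ΔU = 0.828 × 20.79 × (190.1 − 233.3) = -744.8 J.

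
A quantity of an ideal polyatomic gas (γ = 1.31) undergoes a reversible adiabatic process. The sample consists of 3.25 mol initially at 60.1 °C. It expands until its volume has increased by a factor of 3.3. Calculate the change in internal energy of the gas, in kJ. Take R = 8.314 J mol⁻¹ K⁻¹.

ΔU ≈ -8.99 kJ

Adiabatic: T₁V₁^(γ−1) = T₂V₂^(γ−1) ⇒ T₂ = T₁ (V₁/V₂)^(γ−1).
T₁ = 60.1 °C = 333.2 K.
T₂ = 333.2 × (1/3.3)^(0.31) = 230.2 K.
Q = 0, so ΔU = W_on_gas = nCᵥΔT with Cᵥ = R/(γ−1) = 26.82 J/(mol·K).
ΔU = 3.25 × 26.82 × (230.2 − 333.2) = -8986 J.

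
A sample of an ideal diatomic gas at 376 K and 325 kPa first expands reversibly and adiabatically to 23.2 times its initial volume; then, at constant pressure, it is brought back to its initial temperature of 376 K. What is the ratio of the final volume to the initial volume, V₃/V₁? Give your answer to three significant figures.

V₃/V₁ ≈ 81.6

For a diatomic ideal gas γ = 7/5.
Adiabatic step: V₂/V₁ = 23.2; T₂ = T₁·(1/23.2)^(2/5) = 106.9 K.
Isobaric step: V₃/V₂ = T₃/T₂ = 376/106.9.
V₃/V₁ = (V₂/V₁)(V₃/V₂) = 23.2 × (376/106.9) = 81.6.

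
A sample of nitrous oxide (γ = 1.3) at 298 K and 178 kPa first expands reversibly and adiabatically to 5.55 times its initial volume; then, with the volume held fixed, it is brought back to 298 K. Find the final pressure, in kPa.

Adiabatic step (PV^γ = const): P₂ = 178×(1/5.55)^(1.3) = 19.18 kPa; T₂ = 298×(1/5.55)^(0.3) = 178.2 K.
Isochoric: P₃ = P₂(T₃/T₂) = 19.18 × (298/178.2) = 32.07 kPa.

P₃ ≈ 32.1 kPa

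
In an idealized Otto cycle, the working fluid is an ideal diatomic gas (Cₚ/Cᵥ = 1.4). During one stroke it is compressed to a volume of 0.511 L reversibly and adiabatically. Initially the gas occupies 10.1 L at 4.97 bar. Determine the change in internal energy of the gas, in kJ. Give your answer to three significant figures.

ΔU ≈ 28.8 kJ

P₂ = P₁(V₁/V₂)^γ = 4.97×(10.1/0.511)^(1.4) = 324.1 bar.
For a reversible adiabat, W_by_gas = (P₁V₁ − P₂V₂)/(γ−1).
W_by = (497000×0.0101 − 3.241×10^7×0.000511) / (0.4) = -28850 J.
Q = 0 ⇒ ΔU = −W_by = 28850 J.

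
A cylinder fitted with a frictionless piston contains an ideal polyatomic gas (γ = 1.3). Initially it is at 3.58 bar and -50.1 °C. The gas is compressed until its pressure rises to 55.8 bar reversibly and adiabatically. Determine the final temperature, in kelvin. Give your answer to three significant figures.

Adiabatic: T₂/T₁ = (P₂/P₁)^((γ−1)/γ).
T₁ = -50.1 °C = 223 K.
T₂ = 223 × (55.8/3.58)^(0.231) = 420.4 K.

T₂ ≈ 420 K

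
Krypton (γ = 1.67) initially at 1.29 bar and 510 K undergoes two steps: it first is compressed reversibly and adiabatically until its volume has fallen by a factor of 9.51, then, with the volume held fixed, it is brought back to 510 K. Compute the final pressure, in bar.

Adiabatic step (PV^γ = const): P₂ = 1.29×9.51^(1.67) = 55.48 bar; T₂ = 510×9.51^(0.67) = 2306 K.
Isochoric: P₃ = P₂(T₃/T₂) = 55.48 × (510/2306) = 12.27 bar.

P₃ ≈ 12.3 bar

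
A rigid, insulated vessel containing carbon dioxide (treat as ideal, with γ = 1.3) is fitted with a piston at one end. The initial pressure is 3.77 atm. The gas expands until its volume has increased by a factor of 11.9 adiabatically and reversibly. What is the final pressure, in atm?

P₂ ≈ 0.151 atm

Adiabatic: P₁V₁^γ = P₂V₂^γ ⇒ P₂ = P₁ (V₁/V₂)^γ.
P₂ = 3.77 × (1/11.9)^(1.3) = 0.1507 atm.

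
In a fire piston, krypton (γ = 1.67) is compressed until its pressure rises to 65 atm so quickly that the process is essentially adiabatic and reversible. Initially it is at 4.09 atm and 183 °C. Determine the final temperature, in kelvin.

T₂ ≈ 1380 K

Along an adiabat T P^((1−γ)/γ) is constant, so T₂ = T₁ (P₂/P₁)^((γ−1)/γ).
T₁ = 183 °C = 456.1 K.
T₂ = 456.1 × (65/4.09)^(0.401) = 1384 K.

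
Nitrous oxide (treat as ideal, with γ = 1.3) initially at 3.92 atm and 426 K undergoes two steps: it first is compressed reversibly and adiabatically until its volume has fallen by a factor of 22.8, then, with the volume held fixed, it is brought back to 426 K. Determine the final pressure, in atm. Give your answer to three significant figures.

Adiabatic step (PV^γ = const): P₂ = 3.92×22.8^(1.3) = 228.4 atm; T₂ = 426×22.8^(0.3) = 1088 K.
Isochoric: P₃ = P₂(T₃/T₂) = 228.4 × (426/1088) = 89.38 atm.

P₃ ≈ 89.4 atm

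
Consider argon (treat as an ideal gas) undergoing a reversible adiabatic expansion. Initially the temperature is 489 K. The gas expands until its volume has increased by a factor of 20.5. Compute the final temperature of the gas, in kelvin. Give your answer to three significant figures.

T₂ ≈ 65.3 K

For a reversible adiabat TV^(γ−1) is constant, so T₂ = T₁ (V₁/V₂)^(γ−1).
For a monatomic ideal gas γ = 5/3, so γ−1 = 2/3.
T₂ = 489 × (1/20.5)^(2/3) = 65.28 K.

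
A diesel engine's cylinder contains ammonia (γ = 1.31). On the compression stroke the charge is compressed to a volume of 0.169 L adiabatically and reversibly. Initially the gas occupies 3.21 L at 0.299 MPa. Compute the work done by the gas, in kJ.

W ≈ -4.62 kJ

P₂ = P₁(V₁/V₂)^γ = 0.299×(3.21/0.169)^(1.31) = 14.15 MPa.
For a reversible adiabat, W_by_gas = (P₁V₁ − P₂V₂)/(γ−1).
W_by = (299000×0.00321 − 1.415×10^7×0.000169) / (0.31) = -4616 J.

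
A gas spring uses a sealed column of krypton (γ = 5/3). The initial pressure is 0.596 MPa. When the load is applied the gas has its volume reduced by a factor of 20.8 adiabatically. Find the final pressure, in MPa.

Since PV^γ is constant along a reversible adiabat, P₂ = P₁ (V₁/V₂)^γ.
P₂ = 0.596 × 20.8^(5/3) = 93.76 MPa.

P₂ ≈ 93.8 MPa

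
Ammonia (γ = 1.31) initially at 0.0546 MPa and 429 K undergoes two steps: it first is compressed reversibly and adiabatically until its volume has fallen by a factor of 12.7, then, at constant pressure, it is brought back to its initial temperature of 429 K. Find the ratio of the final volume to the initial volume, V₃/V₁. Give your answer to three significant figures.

V₃/V₁ ≈ 0.0358

Adiabatic step: V₂/V₁ = 0.07874; T₂ = T₁·12.7^(0.31) = 943.3 K.
Isobaric step: V₃/V₂ = T₃/T₂ = 429/943.3.
V₃/V₁ = (V₂/V₁)(V₃/V₂) = 0.07874 × (429/943.3) = 0.03581.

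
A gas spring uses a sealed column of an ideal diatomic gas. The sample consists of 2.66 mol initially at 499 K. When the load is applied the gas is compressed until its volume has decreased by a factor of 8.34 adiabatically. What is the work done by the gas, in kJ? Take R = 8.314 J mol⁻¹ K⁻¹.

For a reversible adiabat TV^(γ−1) is constant, so T₂ = T₁ (V₁/V₂)^(γ−1).
γ = 7/5 for a diatomic ideal gas, so γ−1 = 2/5.
T₂ = 499 × 8.34^(2/5) = 1166 K.
Q = 0, so ΔU = W_on_gas = nCᵥΔT with Cᵥ = R/(γ−1) = 20.79 J/(mol·K).
ΔU = 2.66 × 20.79 × (1166 − 499) = 36860 J.
Work done by the gas = −ΔU = -36860 J.

W ≈ -36.9 kJ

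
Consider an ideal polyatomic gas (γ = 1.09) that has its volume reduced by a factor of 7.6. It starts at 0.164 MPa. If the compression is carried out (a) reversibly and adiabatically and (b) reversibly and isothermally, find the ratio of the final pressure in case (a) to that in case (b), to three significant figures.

P_adiabatic / P_isothermal ≈ 1.20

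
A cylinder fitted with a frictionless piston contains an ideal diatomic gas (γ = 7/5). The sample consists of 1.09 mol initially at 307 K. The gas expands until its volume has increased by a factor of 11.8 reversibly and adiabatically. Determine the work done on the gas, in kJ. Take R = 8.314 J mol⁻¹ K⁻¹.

W ≈ -4.36 kJ

Adiabatic: T₁V₁^(γ−1) = T₂V₂^(γ−1) ⇒ T₂ = T₁ (V₁/V₂)^(γ−1).
T₂ = 307 × (1/11.8)^(2/5) = 114.4 K.
Q = 0, so ΔU = W_on_gas = nCᵥΔT with Cᵥ = R/(γ−1) = 20.79 J/(mol·K).
ΔU = 1.09 × 20.79 × (114.4 − 307) = -4364 J.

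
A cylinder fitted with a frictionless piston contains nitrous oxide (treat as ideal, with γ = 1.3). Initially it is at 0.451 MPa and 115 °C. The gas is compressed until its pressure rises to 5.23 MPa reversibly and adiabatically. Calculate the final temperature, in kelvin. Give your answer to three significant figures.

T₂ ≈ 683 K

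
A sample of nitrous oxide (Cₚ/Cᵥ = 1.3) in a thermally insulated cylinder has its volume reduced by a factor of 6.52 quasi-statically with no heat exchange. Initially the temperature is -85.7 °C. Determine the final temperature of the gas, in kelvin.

T₂ ≈ 329 K

For a reversible adiabat TV^(γ−1) is constant, so T₂ = T₁ (V₁/V₂)^(γ−1).
T₁ = -85.7 °C = 187.4 K.
T₂ = 187.4 × 6.52^(0.3) = 329 K.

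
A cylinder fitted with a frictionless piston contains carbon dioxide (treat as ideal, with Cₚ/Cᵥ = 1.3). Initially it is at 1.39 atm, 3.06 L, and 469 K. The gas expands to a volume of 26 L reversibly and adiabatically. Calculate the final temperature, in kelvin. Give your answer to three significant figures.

T₂ ≈ 247 K

For a reversible adiabat TV^(γ−1) is constant, so T₂ = T₁ (V₁/V₂)^(γ−1).
T₂ = 469 × (3.06/26)^(0.3) = 246.8 K.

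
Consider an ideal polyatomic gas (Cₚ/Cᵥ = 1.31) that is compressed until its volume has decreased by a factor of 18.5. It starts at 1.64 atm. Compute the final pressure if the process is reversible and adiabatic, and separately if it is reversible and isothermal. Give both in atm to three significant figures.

adiabatic: 75.0 atm; isothermal: 30.3 atm

Isothermal: P₂ = P₁(V₁/V₂) = 1.64×18.5 = 30.34 atm.
Adiabatic: P₂ = P₁(V₁/V₂)^γ = 1.64×18.5^(1.31) = 74.96 atm.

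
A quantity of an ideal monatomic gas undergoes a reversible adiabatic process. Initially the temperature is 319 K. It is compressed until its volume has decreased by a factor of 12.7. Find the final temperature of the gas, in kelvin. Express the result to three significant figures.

Adiabatic: T₁V₁^(γ−1) = T₂V₂^(γ−1) ⇒ T₂ = T₁ (V₁/V₂)^(γ−1).
For a monatomic ideal gas γ = 5/3, so γ−1 = 2/3.
T₂ = 319 × 12.7^(2/3) = 1736 K.

T₂ ≈ 1740 K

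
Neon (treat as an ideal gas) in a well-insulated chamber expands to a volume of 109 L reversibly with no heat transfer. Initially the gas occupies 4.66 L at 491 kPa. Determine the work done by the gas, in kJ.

W ≈ 3.01 kJ

γ = 5/3 for a monatomic ideal gas.
P₂ = P₁(V₁/V₂)^γ = 491×(4.66/109)^(5/3) = 2.567 kPa.
For a reversible adiabat, W_by_gas = (P₁V₁ − P₂V₂)/(γ−1).
W_by = (491000×0.00466 − 2567×0.109) / (2/3) = 3012 J.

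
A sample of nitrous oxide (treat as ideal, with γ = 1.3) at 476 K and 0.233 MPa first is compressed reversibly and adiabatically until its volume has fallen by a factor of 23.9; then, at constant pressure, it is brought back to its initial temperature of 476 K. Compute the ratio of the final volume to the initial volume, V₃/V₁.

V₃/V₁ ≈ 0.0161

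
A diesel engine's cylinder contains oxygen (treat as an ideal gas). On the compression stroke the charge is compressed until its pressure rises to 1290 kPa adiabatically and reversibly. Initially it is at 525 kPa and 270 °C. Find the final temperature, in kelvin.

T₂ ≈ 702 K

Along an adiabat T P^((1−γ)/γ) is constant, so T₂ = T₁ (P₂/P₁)^((γ−1)/γ).
For a diatomic ideal gas γ = 7/5, so (γ−1)/γ = 2/7.
T₁ = 270 °C = 543.1 K.
T₂ = 543.1 × (1290/525)^(2/7) = 702.2 K.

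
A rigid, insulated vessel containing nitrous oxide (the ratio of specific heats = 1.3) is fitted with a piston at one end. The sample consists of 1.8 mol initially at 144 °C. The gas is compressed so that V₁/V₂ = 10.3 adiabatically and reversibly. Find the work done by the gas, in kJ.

Adiabatic: T₁V₁^(γ−1) = T₂V₂^(γ−1) ⇒ T₂ = T₁ (V₁/V₂)^(γ−1).
T₁ = 144 °C = 417.1 K.
T₂ = 417.1 × 10.3^(0.3) = 839.7 K.
Q = 0, so ΔU = W_on_gas = nCᵥΔT with Cᵥ = R/(γ−1) = 27.71 J/(mol·K).
ΔU = 1.8 × 27.71 × (839.7 − 417.1) = 21080 J.
Work done by the gas = −ΔU = -21080 J.

W ≈ -21.1 kJ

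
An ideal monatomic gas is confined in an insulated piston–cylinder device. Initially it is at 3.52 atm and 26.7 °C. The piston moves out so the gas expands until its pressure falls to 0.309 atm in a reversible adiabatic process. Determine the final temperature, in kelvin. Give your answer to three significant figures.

T₂ ≈ 113 K

Along an adiabat T P^((1−γ)/γ) is constant, so T₂ = T₁ (P₂/P₁)^((γ−1)/γ).
For a monatomic ideal gas γ = 5/3, so (γ−1)/γ = 2/5.
T₁ = 26.7 °C = 299.8 K.
T₂ = 299.8 × (0.309/3.52)^(2/5) = 113.3 K.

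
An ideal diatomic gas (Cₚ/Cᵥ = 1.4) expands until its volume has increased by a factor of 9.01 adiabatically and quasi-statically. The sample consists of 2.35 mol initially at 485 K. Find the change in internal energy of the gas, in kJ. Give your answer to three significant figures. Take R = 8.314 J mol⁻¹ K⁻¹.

ΔU ≈ -13.9 kJ

For a reversible adiabat TV^(γ−1) is constant, so T₂ = T₁ (V₁/V₂)^(γ−1).
T₂ = 485 × (1/9.01)^(0.4) = 201.3 K.
Q = 0, so ΔU = W_on_gas = nCᵥΔT with Cᵥ = R/(γ−1) = 20.79 J/(mol·K).
ΔU = 2.35 × 20.79 × (201.3 − 485) = -13860 J.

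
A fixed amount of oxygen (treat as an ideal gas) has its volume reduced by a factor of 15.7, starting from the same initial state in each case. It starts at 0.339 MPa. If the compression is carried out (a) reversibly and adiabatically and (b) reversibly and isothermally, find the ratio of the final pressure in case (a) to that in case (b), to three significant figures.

For a diatomic ideal gas γ = 7/5.
Isothermal: P_b = P₁(V₁/V₂) = 0.339×15.7.
Adiabatic: P_a = P₁(V₁/V₂)^γ = 0.339×15.7^(7/5).
P_a/P_b = (V₁/V₂)^(γ−1) = 15.7^(2/5) = 3.009.

P_adiabatic / P_isothermal ≈ 3.01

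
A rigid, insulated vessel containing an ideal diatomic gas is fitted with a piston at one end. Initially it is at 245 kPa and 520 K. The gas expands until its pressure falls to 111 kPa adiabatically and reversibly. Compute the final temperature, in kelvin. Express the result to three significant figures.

T₂ ≈ 415 K

Along an adiabat T P^((1−γ)/γ) is constant, so T₂ = T₁ (P₂/P₁)^((γ−1)/γ).
For a diatomic ideal gas γ = 7/5, so (γ−1)/γ = 2/7.
T₂ = 520 × (111/245)^(2/7) = 414.7 K.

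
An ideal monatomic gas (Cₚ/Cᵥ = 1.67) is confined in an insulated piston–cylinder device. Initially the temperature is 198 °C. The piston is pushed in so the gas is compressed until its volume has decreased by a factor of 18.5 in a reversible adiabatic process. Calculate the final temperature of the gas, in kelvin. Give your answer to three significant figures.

T₂ ≈ 3330 K

For a reversible adiabat TV^(γ−1) is constant, so T₂ = T₁ (V₁/V₂)^(γ−1).
T₁ = 198 °C = 471.1 K.
T₂ = 471.1 × 18.5^(0.67) = 3328 K.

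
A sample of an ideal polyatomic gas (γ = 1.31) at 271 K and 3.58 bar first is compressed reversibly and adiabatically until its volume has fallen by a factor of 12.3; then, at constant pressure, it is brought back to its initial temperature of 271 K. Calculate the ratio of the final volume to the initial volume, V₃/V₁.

V₃/V₁ ≈ 0.0373

Adiabatic step: V₂/V₁ = 0.0813; T₂ = T₁·12.3^(0.31) = 590 K.
Isobaric step: V₃/V₂ = T₃/T₂ = 271/590.
V₃/V₁ = (V₂/V₁)(V₃/V₂) = 0.0813 × (271/590) = 0.03734.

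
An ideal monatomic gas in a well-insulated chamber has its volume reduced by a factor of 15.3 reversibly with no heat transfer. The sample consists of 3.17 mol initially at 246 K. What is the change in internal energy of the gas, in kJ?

ΔU ≈ 50.2 kJ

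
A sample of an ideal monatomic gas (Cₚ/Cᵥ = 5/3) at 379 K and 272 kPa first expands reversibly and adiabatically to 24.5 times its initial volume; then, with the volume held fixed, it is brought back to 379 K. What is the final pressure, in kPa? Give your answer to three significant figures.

P₃ ≈ 11.1 kPa

Adiabatic step (PV^γ = const): P₂ = 272×(1/24.5)^(5/3) = 1.316 kPa; T₂ = 379×(1/24.5)^(2/3) = 44.93 K.
Isochoric: P₃ = P₂(T₃/T₂) = 1.316 × (379/44.93) = 11.1 kPa.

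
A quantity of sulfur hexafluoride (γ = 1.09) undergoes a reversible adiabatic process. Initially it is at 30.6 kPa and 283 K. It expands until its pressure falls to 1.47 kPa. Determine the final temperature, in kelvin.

Adiabatic: T₂/T₁ = (P₂/P₁)^((γ−1)/γ).
T₂ = 283 × (1.47/30.6)^(0.0826) = 220.3 K.

T₂ ≈ 220 K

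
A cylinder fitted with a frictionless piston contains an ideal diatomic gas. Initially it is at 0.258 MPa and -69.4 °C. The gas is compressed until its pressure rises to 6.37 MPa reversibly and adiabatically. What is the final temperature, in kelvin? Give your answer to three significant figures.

Along an adiabat T P^((1−γ)/γ) is constant, so T₂ = T₁ (P₂/P₁)^((γ−1)/γ).
For a diatomic ideal gas γ = 7/5, so (γ−1)/γ = 2/7.
T₁ = -69.4 °C = 203.7 K.
T₂ = 203.7 × (6.37/0.258)^(2/7) = 509.3 K.

T₂ ≈ 509 K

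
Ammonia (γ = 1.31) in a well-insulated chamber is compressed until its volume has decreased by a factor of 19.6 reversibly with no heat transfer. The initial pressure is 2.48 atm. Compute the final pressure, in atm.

Adiabatic: P₁V₁^γ = P₂V₂^γ ⇒ P₂ = P₁ (V₁/V₂)^γ.
P₂ = 2.48 × 19.6^(1.31) = 122.3 atm.

P₂ ≈ 122 atm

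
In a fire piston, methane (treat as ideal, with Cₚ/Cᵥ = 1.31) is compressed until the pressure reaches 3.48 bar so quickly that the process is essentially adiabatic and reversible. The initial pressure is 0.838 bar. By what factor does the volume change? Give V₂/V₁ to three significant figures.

From PV^γ = const, V₂/V₁ = (P₁/P₂)^(1/γ).
V₂/V₁ = (0.838/3.48)^(0.763) = 0.3373.

V₂/V₁ ≈ 0.337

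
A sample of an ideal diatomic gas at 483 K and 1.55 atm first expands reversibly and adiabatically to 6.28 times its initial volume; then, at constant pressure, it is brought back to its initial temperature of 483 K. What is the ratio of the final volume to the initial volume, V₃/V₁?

For a diatomic ideal gas γ = 7/5.
Adiabatic step: V₂/V₁ = 6.28; T₂ = T₁·(1/6.28)^(2/5) = 231.6 K.
Isobaric step: V₃/V₂ = T₃/T₂ = 483/231.6.
V₃/V₁ = (V₂/V₁)(V₃/V₂) = 6.28 × (483/231.6) = 13.1.

V₃/V₁ ≈ 13.1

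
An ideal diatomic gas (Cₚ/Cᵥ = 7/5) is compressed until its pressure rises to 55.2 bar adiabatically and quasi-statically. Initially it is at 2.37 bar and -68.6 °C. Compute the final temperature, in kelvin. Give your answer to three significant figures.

T₂ ≈ 503 K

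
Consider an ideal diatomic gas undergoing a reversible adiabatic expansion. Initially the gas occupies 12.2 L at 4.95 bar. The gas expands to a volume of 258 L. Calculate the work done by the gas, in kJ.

γ = 7/5 for a diatomic ideal gas.
P₂ = P₁(V₁/V₂)^γ = 4.95×(12.2/258)^(7/5) = 0.06906 bar.
For a reversible adiabat, W_by_gas = (P₁V₁ − P₂V₂)/(γ−1).
W_by = (495000×0.0122 − 6906×0.258) / (2/5) = 10640 J.

W ≈ 10.6 kJ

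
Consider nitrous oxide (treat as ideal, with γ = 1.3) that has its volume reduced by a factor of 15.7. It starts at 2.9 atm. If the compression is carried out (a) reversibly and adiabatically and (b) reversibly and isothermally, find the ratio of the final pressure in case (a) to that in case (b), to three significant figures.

Isothermal: P_b = P₁(V₁/V₂) = 2.9×15.7.
Adiabatic: P_a = P₁(V₁/V₂)^γ = 2.9×15.7^(1.3).
P_a/P_b = (V₁/V₂)^(γ−1) = 15.7^(0.3) = 2.284.

P_adiabatic / P_isothermal ≈ 2.28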